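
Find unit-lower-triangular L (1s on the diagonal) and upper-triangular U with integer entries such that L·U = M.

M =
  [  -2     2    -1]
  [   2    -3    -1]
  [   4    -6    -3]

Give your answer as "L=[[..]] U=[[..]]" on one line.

  r1 -= -1·r0 → [0,-1,-2]
  r2 -= -2·r0 → [0,-2,-5]
  r2 -= 2·r1 → [0,0,-1]

L=[[1,0,0],[-1,1,0],[-2,2,1]] U=[[-2,2,-1],[0,-1,-2],[0,0,-1]]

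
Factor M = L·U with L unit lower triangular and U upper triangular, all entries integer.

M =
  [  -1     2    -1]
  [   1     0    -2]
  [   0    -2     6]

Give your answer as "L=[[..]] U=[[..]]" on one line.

  R1 -= -1·R0 → [0,2,-3]
  R2 -= 0·R0 → [0,-2,6]
  R2 -= -1·R1 → [0,0,3]

L=[[1,0,0],[-1,1,0],[0,-1,1]] U=[[-1,2,-1],[0,2,-3],[0,0,3]]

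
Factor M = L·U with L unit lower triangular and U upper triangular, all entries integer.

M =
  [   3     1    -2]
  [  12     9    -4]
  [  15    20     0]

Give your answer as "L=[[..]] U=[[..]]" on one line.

L=[[1,0,0],[4,1,0],[5,3,1]] U=[[3,1,-2],[0,5,4],[0,0,-2]]

  R1 -= 4·R0 → [0,5,4]
  R2 -= 5·R0 → [0,15,10]
  R2 -= 3·R1 → [0,0,-2]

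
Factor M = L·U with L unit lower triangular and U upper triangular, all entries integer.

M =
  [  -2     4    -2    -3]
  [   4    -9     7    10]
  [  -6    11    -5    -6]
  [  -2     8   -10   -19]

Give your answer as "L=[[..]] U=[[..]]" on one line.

L=[[1,0,0,0],[-2,1,0,0],[3,1,1,0],[1,-4,-2,1]] U=[[-2,4,-2,-3],[0,-1,3,4],[0,0,-2,-1],[0,0,0,-2]]

  R1 -= -2·R0 → [0,-1,3,4]
  R2 -= 3·R0 → [0,-1,1,3]
  R3 -= 1·R0 → [0,4,-8,-16]
  R2 -= 1·R1 → [0,0,-2,-1]
  R3 -= -4·R1 → [0,0,4,0]
  R3 -= -2·R2 → [0,0,0,-2]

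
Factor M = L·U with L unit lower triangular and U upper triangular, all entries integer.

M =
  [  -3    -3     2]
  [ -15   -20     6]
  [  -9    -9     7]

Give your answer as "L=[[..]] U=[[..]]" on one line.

L=[[1,0,0],[5,1,0],[3,0,1]] U=[[-3,-3,2],[0,-5,-4],[0,0,1]]

  R1 -= 5·R0 → [0,-5,-4]
  R2 -= 3·R0 → [0,0,1]
  R2 -= 0·R1 → [0,0,1]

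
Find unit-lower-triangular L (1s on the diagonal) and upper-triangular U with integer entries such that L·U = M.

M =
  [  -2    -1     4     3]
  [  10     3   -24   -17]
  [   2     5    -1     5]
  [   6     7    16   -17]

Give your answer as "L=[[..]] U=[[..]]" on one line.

L=[[1,0,0,0],[-5,1,0,0],[-1,-2,1,0],[-3,-2,-4,1]] U=[[-2,-1,4,3],[0,-2,-4,-2],[0,0,-5,4],[0,0,0,4]]

  r1 -= -5·r0 → [0,-2,-4,-2]
  r2 -= -1·r0 → [0,4,3,8]
  r3 -= -3·r0 → [0,4,28,-8]
  r2 -= -2·r1 → [0,0,-5,4]
  r3 -= -2·r1 → [0,0,20,-12]
  r3 -= -4·r2 → [0,0,0,4]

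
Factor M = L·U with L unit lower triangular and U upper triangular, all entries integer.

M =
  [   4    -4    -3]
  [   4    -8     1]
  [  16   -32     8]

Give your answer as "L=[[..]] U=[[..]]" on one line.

L=[[1,0,0],[1,1,0],[4,4,1]] U=[[4,-4,-3],[0,-4,4],[0,0,4]]

  R1 -= 1·R0 → [0,-4,4]
  R2 -= 4·R0 → [0,-16,20]
  R2 -= 4·R1 → [0,0,4]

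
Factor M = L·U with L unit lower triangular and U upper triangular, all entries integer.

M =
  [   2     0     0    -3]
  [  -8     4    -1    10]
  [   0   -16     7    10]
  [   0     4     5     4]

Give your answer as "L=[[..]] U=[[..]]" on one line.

L=[[1,0,0,0],[-4,1,0,0],[0,-4,1,0],[0,1,2,1]] U=[[2,0,0,-3],[0,4,-1,-2],[0,0,3,2],[0,0,0,2]]

  row1 -= -4·row0 → [0,4,-1,-2]
  row2 -= 0·row0 → [0,-16,7,10]
  row3 -= 0·row0 → [0,4,5,4]
  row2 -= -4·row1 → [0,0,3,2]
  row3 -= 1·row1 → [0,0,6,6]
  row3 -= 2·row2 → [0,0,0,2]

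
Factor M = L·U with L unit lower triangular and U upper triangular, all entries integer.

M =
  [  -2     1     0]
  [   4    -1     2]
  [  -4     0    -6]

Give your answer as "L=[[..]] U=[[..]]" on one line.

L=[[1,0,0],[-2,1,0],[2,-2,1]] U=[[-2,1,0],[0,1,2],[0,0,-2]]

  r1 -= -2·r0 → [0,1,2]
  r2 -= 2·r0 → [0,-2,-6]
  r2 -= -2·r1 → [0,0,-2]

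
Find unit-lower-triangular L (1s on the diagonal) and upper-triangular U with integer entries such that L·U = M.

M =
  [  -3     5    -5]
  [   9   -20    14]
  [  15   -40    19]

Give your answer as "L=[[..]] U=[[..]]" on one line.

L=[[1,0,0],[-3,1,0],[-5,3,1]] U=[[-3,5,-5],[0,-5,-1],[0,0,-3]]

  row1 -= -3·row0 → [0,-5,-1]
  row2 -= -5·row0 → [0,-15,-6]
  row2 -= 3·row1 → [0,0,-3]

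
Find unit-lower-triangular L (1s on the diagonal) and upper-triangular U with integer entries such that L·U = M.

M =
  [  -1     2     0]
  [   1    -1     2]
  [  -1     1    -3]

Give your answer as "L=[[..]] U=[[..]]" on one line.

  R1 -= -1·R0 → [0,1,2]
  R2 -= 1·R0 → [0,-1,-3]
  R2 -= -1·R1 → [0,0,-1]

L=[[1,0,0],[-1,1,0],[1,-1,1]] U=[[-1,2,0],[0,1,2],[0,0,-1]]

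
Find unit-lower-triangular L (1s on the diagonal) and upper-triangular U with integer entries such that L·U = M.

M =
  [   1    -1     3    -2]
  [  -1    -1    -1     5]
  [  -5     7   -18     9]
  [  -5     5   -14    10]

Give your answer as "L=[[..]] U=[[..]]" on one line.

L=[[1,0,0,0],[-1,1,0,0],[-5,-1,1,0],[-5,0,-1,1]] U=[[1,-1,3,-2],[0,-2,2,3],[0,0,-1,2],[0,0,0,2]]

  row1 -= -1·row0 → [0,-2,2,3]
  row2 -= -5·row0 → [0,2,-3,-1]
  row3 -= -5·row0 → [0,0,1,0]
  row2 -= -1·row1 → [0,0,-1,2]
  row3 -= 0·row1 → [0,0,1,0]
  row3 -= -1·row2 → [0,0,0,2]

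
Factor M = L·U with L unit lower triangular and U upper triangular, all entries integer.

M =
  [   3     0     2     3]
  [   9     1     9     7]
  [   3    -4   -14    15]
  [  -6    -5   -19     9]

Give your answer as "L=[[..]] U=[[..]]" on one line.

  row1 -= 3·row0 → [0,1,3,-2]
  row2 -= 1·row0 → [0,-4,-16,12]
  row3 -= -2·row0 → [0,-5,-15,15]
  row2 -= -4·row1 → [0,0,-4,4]
  row3 -= -5·row1 → [0,0,0,5]
  row3 -= 0·row2 → [0,0,0,5]

L=[[1,0,0,0],[3,1,0,0],[1,-4,1,0],[-2,-5,0,1]] U=[[3,0,2,3],[0,1,3,-2],[0,0,-4,4],[0,0,0,5]]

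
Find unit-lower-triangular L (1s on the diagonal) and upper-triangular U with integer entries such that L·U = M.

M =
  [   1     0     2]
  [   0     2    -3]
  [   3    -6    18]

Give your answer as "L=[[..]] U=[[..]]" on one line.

L=[[1,0,0],[0,1,0],[3,-3,1]] U=[[1,0,2],[0,2,-3],[0,0,3]]

  row1 -= 0·row0 → [0,2,-3]
  row2 -= 3·row0 → [0,-6,12]
  row2 -= -3·row1 → [0,0,3]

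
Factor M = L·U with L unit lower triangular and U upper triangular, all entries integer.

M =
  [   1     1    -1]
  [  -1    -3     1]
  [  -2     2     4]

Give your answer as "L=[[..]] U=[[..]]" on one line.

L=[[1,0,0],[-1,1,0],[-2,-2,1]] U=[[1,1,-1],[0,-2,0],[0,0,2]]

  R1 -= -1·R0 → [0,-2,0]
  R2 -= -2·R0 → [0,4,2]
  R2 -= -2·R1 → [0,0,2]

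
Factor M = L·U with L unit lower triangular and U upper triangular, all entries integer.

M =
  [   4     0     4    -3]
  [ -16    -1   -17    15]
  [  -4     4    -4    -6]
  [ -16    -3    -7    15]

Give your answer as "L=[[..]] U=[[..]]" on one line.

L=[[1,0,0,0],[-4,1,0,0],[-1,-4,1,0],[-4,3,-3,1]] U=[[4,0,4,-3],[0,-1,-1,3],[0,0,-4,3],[0,0,0,3]]

  r1 -= -4·r0 → [0,-1,-1,3]
  r2 -= -1·r0 → [0,4,0,-9]
  r3 -= -4·r0 → [0,-3,9,3]
  r2 -= -4·r1 → [0,0,-4,3]
  r3 -= 3·r1 → [0,0,12,-6]
  r3 -= -3·r2 → [0,0,0,3]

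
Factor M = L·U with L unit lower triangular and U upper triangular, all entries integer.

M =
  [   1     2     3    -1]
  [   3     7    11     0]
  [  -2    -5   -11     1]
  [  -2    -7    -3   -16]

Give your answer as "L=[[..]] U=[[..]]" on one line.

L=[[1,0,0,0],[3,1,0,0],[-2,-1,1,0],[-2,-3,-3,1]] U=[[1,2,3,-1],[0,1,2,3],[0,0,-3,2],[0,0,0,-3]]

  R1 -= 3·R0 → [0,1,2,3]
  R2 -= -2·R0 → [0,-1,-5,-1]
  R3 -= -2·R0 → [0,-3,3,-18]
  R2 -= -1·R1 → [0,0,-3,2]
  R3 -= -3·R1 → [0,0,9,-9]
  R3 -= -3·R2 → [0,0,0,-3]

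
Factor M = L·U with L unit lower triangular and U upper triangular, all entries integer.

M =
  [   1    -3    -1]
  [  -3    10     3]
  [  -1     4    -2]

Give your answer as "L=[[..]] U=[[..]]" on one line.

L=[[1,0,0],[-3,1,0],[-1,1,1]] U=[[1,-3,-1],[0,1,0],[0,0,-3]]

  R1 -= -3·R0 → [0,1,0]
  R2 -= -1·R0 → [0,1,-3]
  R2 -= 1·R1 → [0,0,-3]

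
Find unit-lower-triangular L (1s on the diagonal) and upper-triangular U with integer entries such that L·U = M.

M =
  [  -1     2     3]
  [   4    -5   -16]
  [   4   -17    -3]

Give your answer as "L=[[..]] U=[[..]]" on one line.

L=[[1,0,0],[-4,1,0],[-4,-3,1]] U=[[-1,2,3],[0,3,-4],[0,0,-3]]

  R1 -= -4·R0 → [0,3,-4]
  R2 -= -4·R0 → [0,-9,9]
  R2 -= -3·R1 → [0,0,-3]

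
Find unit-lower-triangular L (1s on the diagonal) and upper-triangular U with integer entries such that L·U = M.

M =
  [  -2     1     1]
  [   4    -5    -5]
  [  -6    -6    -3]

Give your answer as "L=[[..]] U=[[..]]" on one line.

L=[[1,0,0],[-2,1,0],[3,3,1]] U=[[-2,1,1],[0,-3,-3],[0,0,3]]

  row1 -= -2·row0 → [0,-3,-3]
  row2 -= 3·row0 → [0,-9,-6]
  row2 -= 3·row1 → [0,0,3]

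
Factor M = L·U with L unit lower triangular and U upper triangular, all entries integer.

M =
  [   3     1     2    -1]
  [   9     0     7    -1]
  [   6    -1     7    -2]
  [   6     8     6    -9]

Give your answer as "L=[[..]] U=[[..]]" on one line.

L=[[1,0,0,0],[3,1,0,0],[2,1,1,0],[2,-2,2,1]] U=[[3,1,2,-1],[0,-3,1,2],[0,0,2,-2],[0,0,0,1]]

  row1 -= 3·row0 → [0,-3,1,2]
  row2 -= 2·row0 → [0,-3,3,0]
  row3 -= 2·row0 → [0,6,2,-7]
  row2 -= 1·row1 → [0,0,2,-2]
  row3 -= -2·row1 → [0,0,4,-3]
  row3 -= 2·row2 → [0,0,0,1]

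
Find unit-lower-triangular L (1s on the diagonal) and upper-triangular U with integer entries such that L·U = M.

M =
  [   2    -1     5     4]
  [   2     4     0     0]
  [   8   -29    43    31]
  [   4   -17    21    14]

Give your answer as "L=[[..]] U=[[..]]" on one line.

L=[[1,0,0,0],[1,1,0,0],[4,-5,1,0],[2,-3,2,1]] U=[[2,-1,5,4],[0,5,-5,-4],[0,0,-2,-5],[0,0,0,4]]

  row1 -= 1·row0 → [0,5,-5,-4]
  row2 -= 4·row0 → [0,-25,23,15]
  row3 -= 2·row0 → [0,-15,11,6]
  row2 -= -5·row1 → [0,0,-2,-5]
  row3 -= -3·row1 → [0,0,-4,-6]
  row3 -= 2·row2 → [0,0,0,4]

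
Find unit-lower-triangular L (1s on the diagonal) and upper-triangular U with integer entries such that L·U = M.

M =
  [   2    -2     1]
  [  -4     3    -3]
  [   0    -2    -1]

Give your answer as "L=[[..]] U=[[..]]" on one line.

  row1 -= -2·row0 → [0,-1,-1]
  row2 -= 0·row0 → [0,-2,-1]
  row2 -= 2·row1 → [0,0,1]

L=[[1,0,0],[-2,1,0],[0,2,1]] U=[[2,-2,1],[0,-1,-1],[0,0,1]]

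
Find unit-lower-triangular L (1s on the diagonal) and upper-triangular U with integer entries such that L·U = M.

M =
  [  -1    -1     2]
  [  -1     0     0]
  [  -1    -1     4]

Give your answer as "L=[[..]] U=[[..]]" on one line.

  r1 -= 1·r0 → [0,1,-2]
  r2 -= 1·r0 → [0,0,2]
  r2 -= 0·r1 → [0,0,2]

L=[[1,0,0],[1,1,0],[1,0,1]] U=[[-1,-1,2],[0,1,-2],[0,0,2]]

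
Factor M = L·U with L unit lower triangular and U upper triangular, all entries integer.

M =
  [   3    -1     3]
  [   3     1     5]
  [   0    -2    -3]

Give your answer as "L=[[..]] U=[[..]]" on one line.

L=[[1,0,0],[1,1,0],[0,-1,1]] U=[[3,-1,3],[0,2,2],[0,0,-1]]

  row1 -= 1·row0 → [0,2,2]
  row2 -= 0·row0 → [0,-2,-3]
  row2 -= -1·row1 → [0,0,-1]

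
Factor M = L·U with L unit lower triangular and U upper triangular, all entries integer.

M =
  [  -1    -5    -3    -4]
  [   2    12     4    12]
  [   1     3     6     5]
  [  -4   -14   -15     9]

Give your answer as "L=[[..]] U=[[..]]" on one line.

L=[[1,0,0,0],[-2,1,0,0],[-1,-1,1,0],[4,3,3,1]] U=[[-1,-5,-3,-4],[0,2,-2,4],[0,0,1,5],[0,0,0,-2]]

  r1 -= -2·r0 → [0,2,-2,4]
  r2 -= -1·r0 → [0,-2,3,1]
  r3 -= 4·r0 → [0,6,-3,25]
  r2 -= -1·r1 → [0,0,1,5]
  r3 -= 3·r1 → [0,0,3,13]
  r3 -= 3·r2 → [0,0,0,-2]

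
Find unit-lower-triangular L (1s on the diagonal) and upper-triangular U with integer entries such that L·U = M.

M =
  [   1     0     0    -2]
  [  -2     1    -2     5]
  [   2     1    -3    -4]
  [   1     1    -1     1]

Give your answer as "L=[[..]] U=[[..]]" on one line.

L=[[1,0,0,0],[-2,1,0,0],[2,1,1,0],[1,1,-1,1]] U=[[1,0,0,-2],[0,1,-2,1],[0,0,-1,-1],[0,0,0,1]]

  r1 -= -2·r0 → [0,1,-2,1]
  r2 -= 2·r0 → [0,1,-3,0]
  r3 -= 1·r0 → [0,1,-1,3]
  r2 -= 1·r1 → [0,0,-1,-1]
  r3 -= 1·r1 → [0,0,1,2]
  r3 -= -1·r2 → [0,0,0,1]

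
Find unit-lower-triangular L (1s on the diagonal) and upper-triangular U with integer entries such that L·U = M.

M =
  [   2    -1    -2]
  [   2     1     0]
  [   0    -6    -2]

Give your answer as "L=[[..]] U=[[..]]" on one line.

  r1 -= 1·r0 → [0,2,2]
  r2 -= 0·r0 → [0,-6,-2]
  r2 -= -3·r1 → [0,0,4]

L=[[1,0,0],[1,1,0],[0,-3,1]] U=[[2,-1,-2],[0,2,2],[0,0,4]]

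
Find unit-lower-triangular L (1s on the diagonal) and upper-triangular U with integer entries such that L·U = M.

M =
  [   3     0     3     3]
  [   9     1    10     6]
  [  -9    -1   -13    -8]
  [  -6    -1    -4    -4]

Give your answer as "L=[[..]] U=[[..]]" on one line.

  R1 -= 3·R0 → [0,1,1,-3]
  R2 -= -3·R0 → [0,-1,-4,1]
  R3 -= -2·R0 → [0,-1,2,2]
  R2 -= -1·R1 → [0,0,-3,-2]
  R3 -= -1·R1 → [0,0,3,-1]
  R3 -= -1·R2 → [0,0,0,-3]

L=[[1,0,0,0],[3,1,0,0],[-3,-1,1,0],[-2,-1,-1,1]] U=[[3,0,3,3],[0,1,1,-3],[0,0,-3,-2],[0,0,0,-3]]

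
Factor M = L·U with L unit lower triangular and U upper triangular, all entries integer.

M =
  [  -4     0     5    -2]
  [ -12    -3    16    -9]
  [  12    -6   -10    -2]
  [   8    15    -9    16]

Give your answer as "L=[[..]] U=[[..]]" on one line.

L=[[1,0,0,0],[3,1,0,0],[-3,2,1,0],[-2,-5,2,1]] U=[[-4,0,5,-2],[0,-3,1,-3],[0,0,3,-2],[0,0,0,1]]

  r1 -= 3·r0 → [0,-3,1,-3]
  r2 -= -3·r0 → [0,-6,5,-8]
  r3 -= -2·r0 → [0,15,1,12]
  r2 -= 2·r1 → [0,0,3,-2]
  r3 -= -5·r1 → [0,0,6,-3]
  r3 -= 2·r2 → [0,0,0,1]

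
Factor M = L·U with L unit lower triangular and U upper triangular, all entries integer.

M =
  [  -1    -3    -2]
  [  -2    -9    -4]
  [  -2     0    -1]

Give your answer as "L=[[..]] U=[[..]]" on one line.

  R1 -= 2·R0 → [0,-3,0]
  R2 -= 2·R0 → [0,6,3]
  R2 -= -2·R1 → [0,0,3]

L=[[1,0,0],[2,1,0],[2,-2,1]] U=[[-1,-3,-2],[0,-3,0],[0,0,3]]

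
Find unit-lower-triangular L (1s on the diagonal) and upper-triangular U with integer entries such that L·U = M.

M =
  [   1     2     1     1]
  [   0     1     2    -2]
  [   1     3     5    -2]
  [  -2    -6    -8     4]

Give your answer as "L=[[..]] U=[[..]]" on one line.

  r1 -= 0·r0 → [0,1,2,-2]
  r2 -= 1·r0 → [0,1,4,-3]
  r3 -= -2·r0 → [0,-2,-6,6]
  r2 -= 1·r1 → [0,0,2,-1]
  r3 -= -2·r1 → [0,0,-2,2]
  r3 -= -1·r2 → [0,0,0,1]

L=[[1,0,0,0],[0,1,0,0],[1,1,1,0],[-2,-2,-1,1]] U=[[1,2,1,1],[0,1,2,-2],[0,0,2,-1],[0,0,0,1]]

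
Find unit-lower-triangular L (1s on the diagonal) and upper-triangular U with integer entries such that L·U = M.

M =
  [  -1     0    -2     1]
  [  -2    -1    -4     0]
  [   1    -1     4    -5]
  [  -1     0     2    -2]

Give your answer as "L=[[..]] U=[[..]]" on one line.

  r1 -= 2·r0 → [0,-1,0,-2]
  r2 -= -1·r0 → [0,-1,2,-4]
  r3 -= 1·r0 → [0,0,4,-3]
  r2 -= 1·r1 → [0,0,2,-2]
  r3 -= 0·r1 → [0,0,4,-3]
  r3 -= 2·r2 → [0,0,0,1]

L=[[1,0,0,0],[2,1,0,0],[-1,1,1,0],[1,0,2,1]] U=[[-1,0,-2,1],[0,-1,0,-2],[0,0,2,-2],[0,0,0,1]]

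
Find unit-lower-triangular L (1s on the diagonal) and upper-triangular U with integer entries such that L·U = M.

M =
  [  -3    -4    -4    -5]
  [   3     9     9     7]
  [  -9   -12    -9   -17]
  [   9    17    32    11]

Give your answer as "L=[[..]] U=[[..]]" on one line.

L=[[1,0,0,0],[-1,1,0,0],[3,0,1,0],[-3,1,5,1]] U=[[-3,-4,-4,-5],[0,5,5,2],[0,0,3,-2],[0,0,0,4]]

  row1 -= -1·row0 → [0,5,5,2]
  row2 -= 3·row0 → [0,0,3,-2]
  row3 -= -3·row0 → [0,5,20,-4]
  row2 -= 0·row1 → [0,0,3,-2]
  row3 -= 1·row1 → [0,0,15,-6]
  row3 -= 5·row2 → [0,0,0,4]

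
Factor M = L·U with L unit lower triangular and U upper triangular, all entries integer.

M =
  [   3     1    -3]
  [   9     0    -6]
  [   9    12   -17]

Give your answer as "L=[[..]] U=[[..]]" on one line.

  r1 -= 3·r0 → [0,-3,3]
  r2 -= 3·r0 → [0,9,-8]
  r2 -= -3·r1 → [0,0,1]

L=[[1,0,0],[3,1,0],[3,-3,1]] U=[[3,1,-3],[0,-3,3],[0,0,1]]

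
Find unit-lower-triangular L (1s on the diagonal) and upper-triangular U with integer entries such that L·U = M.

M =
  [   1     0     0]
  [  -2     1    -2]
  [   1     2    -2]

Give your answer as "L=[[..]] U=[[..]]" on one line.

  r1 -= -2·r0 → [0,1,-2]
  r2 -= 1·r0 → [0,2,-2]
  r2 -= 2·r1 → [0,0,2]

L=[[1,0,0],[-2,1,0],[1,2,1]] U=[[1,0,0],[0,1,-2],[0,0,2]]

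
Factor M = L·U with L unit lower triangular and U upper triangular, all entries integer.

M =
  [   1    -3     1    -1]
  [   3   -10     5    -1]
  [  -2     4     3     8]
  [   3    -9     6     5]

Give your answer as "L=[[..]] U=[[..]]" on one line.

  R1 -= 3·R0 → [0,-1,2,2]
  R2 -= -2·R0 → [0,-2,5,6]
  R3 -= 3·R0 → [0,0,3,8]
  R2 -= 2·R1 → [0,0,1,2]
  R3 -= 0·R1 → [0,0,3,8]
  R3 -= 3·R2 → [0,0,0,2]

L=[[1,0,0,0],[3,1,0,0],[-2,2,1,0],[3,0,3,1]] U=[[1,-3,1,-1],[0,-1,2,2],[0,0,1,2],[0,0,0,2]]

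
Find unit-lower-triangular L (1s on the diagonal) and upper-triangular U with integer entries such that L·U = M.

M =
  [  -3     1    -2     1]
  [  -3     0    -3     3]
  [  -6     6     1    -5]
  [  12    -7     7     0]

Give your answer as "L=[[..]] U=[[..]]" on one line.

  r1 -= 1·r0 → [0,-1,-1,2]
  r2 -= 2·r0 → [0,4,5,-7]
  r3 -= -4·r0 → [0,-3,-1,4]
  r2 -= -4·r1 → [0,0,1,1]
  r3 -= 3·r1 → [0,0,2,-2]
  r3 -= 2·r2 → [0,0,0,-4]

L=[[1,0,0,0],[1,1,0,0],[2,-4,1,0],[-4,3,2,1]] U=[[-3,1,-2,1],[0,-1,-1,2],[0,0,1,1],[0,0,0,-4]]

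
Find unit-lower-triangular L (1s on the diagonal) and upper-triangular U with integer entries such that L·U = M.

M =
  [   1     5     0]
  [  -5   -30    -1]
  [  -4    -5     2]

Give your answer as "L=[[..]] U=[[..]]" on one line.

L=[[1,0,0],[-5,1,0],[-4,-3,1]] U=[[1,5,0],[0,-5,-1],[0,0,-1]]

  R1 -= -5·R0 → [0,-5,-1]
  R2 -= -4·R0 → [0,15,2]
  R2 -= -3·R1 → [0,0,-1]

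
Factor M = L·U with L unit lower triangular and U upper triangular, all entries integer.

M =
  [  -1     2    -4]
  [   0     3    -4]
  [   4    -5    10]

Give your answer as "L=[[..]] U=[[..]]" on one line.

L=[[1,0,0],[0,1,0],[-4,1,1]] U=[[-1,2,-4],[0,3,-4],[0,0,-2]]

  row1 -= 0·row0 → [0,3,-4]
  row2 -= -4·row0 → [0,3,-6]
  row2 -= 1·row1 → [0,0,-2]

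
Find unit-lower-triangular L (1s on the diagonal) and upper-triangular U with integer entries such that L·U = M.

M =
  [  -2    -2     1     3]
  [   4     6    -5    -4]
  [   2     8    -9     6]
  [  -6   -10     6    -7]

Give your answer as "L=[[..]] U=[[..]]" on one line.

L=[[1,0,0,0],[-2,1,0,0],[-1,3,1,0],[3,-2,-3,1]] U=[[-2,-2,1,3],[0,2,-3,2],[0,0,1,3],[0,0,0,-3]]

  r1 -= -2·r0 → [0,2,-3,2]
  r2 -= -1·r0 → [0,6,-8,9]
  r3 -= 3·r0 → [0,-4,3,-16]
  r2 -= 3·r1 → [0,0,1,3]
  r3 -= -2·r1 → [0,0,-3,-12]
  r3 -= -3·r2 → [0,0,0,-3]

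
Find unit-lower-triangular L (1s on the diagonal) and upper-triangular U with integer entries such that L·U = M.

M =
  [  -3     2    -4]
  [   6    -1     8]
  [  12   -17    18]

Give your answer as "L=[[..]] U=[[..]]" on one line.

L=[[1,0,0],[-2,1,0],[-4,-3,1]] U=[[-3,2,-4],[0,3,0],[0,0,2]]

  row1 -= -2·row0 → [0,3,0]
  row2 -= -4·row0 → [0,-9,2]
  row2 -= -3·row1 → [0,0,2]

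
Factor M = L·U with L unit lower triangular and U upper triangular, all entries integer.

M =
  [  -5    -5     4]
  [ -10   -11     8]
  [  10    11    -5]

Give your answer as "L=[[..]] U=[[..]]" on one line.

L=[[1,0,0],[2,1,0],[-2,-1,1]] U=[[-5,-5,4],[0,-1,0],[0,0,3]]

  row1 -= 2·row0 → [0,-1,0]
  row2 -= -2·row0 → [0,1,3]
  row2 -= -1·row1 → [0,0,3]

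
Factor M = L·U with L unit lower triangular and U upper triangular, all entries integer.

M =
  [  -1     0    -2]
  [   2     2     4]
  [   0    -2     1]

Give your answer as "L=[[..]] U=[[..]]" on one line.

L=[[1,0,0],[-2,1,0],[0,-1,1]] U=[[-1,0,-2],[0,2,0],[0,0,1]]

  r1 -= -2·r0 → [0,2,0]
  r2 -= 0·r0 → [0,-2,1]
  r2 -= -1·r1 → [0,0,1]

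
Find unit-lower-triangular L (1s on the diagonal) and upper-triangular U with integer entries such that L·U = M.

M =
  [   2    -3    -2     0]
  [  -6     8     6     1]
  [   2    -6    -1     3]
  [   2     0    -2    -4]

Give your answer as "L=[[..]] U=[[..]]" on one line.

L=[[1,0,0,0],[-3,1,0,0],[1,3,1,0],[1,-3,0,1]] U=[[2,-3,-2,0],[0,-1,0,1],[0,0,1,0],[0,0,0,-1]]

  r1 -= -3·r0 → [0,-1,0,1]
  r2 -= 1·r0 → [0,-3,1,3]
  r3 -= 1·r0 → [0,3,0,-4]
  r2 -= 3·r1 → [0,0,1,0]
  r3 -= -3·r1 → [0,0,0,-1]
  r3 -= 0·r2 → [0,0,0,-1]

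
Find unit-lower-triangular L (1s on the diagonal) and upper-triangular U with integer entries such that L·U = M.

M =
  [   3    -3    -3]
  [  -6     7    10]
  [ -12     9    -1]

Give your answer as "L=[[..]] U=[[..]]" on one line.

  r1 -= -2·r0 → [0,1,4]
  r2 -= -4·r0 → [0,-3,-13]
  r2 -= -3·r1 → [0,0,-1]

L=[[1,0,0],[-2,1,0],[-4,-3,1]] U=[[3,-3,-3],[0,1,4],[0,0,-1]]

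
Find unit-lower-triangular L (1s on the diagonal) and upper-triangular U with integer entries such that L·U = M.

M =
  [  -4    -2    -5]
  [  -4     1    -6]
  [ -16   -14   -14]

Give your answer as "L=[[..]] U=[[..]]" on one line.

L=[[1,0,0],[1,1,0],[4,-2,1]] U=[[-4,-2,-5],[0,3,-1],[0,0,4]]

  r1 -= 1·r0 → [0,3,-1]
  r2 -= 4·r0 → [0,-6,6]
  r2 -= -2·r1 → [0,0,4]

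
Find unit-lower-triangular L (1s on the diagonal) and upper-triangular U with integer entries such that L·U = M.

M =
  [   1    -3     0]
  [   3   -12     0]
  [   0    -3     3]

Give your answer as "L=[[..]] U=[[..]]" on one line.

L=[[1,0,0],[3,1,0],[0,1,1]] U=[[1,-3,0],[0,-3,0],[0,0,3]]

  r1 -= 3·r0 → [0,-3,0]
  r2 -= 0·r0 → [0,-3,3]
  r2 -= 1·r1 → [0,0,3]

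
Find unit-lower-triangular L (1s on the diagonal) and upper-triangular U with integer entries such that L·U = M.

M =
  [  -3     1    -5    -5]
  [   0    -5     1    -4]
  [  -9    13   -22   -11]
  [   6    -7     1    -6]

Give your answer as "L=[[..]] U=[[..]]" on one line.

  R1 -= 0·R0 → [0,-5,1,-4]
  R2 -= 3·R0 → [0,10,-7,4]
  R3 -= -2·R0 → [0,-5,-9,-16]
  R2 -= -2·R1 → [0,0,-5,-4]
  R3 -= 1·R1 → [0,0,-10,-12]
  R3 -= 2·R2 → [0,0,0,-4]

L=[[1,0,0,0],[0,1,0,0],[3,-2,1,0],[-2,1,2,1]] U=[[-3,1,-5,-5],[0,-5,1,-4],[0,0,-5,-4],[0,0,0,-4]]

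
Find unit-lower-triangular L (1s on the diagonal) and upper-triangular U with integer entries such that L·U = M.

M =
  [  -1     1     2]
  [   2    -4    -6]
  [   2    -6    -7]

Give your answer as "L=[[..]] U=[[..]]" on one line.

L=[[1,0,0],[-2,1,0],[-2,2,1]] U=[[-1,1,2],[0,-2,-2],[0,0,1]]

  row1 -= -2·row0 → [0,-2,-2]
  row2 -= -2·row0 → [0,-4,-3]
  row2 -= 2·row1 → [0,0,1]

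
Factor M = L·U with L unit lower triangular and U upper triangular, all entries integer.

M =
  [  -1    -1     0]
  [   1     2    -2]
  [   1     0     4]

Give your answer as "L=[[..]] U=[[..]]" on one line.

  row1 -= -1·row0 → [0,1,-2]
  row2 -= -1·row0 → [0,-1,4]
  row2 -= -1·row1 → [0,0,2]

L=[[1,0,0],[-1,1,0],[-1,-1,1]] U=[[-1,-1,0],[0,1,-2],[0,0,2]]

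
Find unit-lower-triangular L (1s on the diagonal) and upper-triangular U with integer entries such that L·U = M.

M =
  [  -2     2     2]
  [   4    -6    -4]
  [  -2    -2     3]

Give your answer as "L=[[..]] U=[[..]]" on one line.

L=[[1,0,0],[-2,1,0],[1,2,1]] U=[[-2,2,2],[0,-2,0],[0,0,1]]

  R1 -= -2·R0 → [0,-2,0]
  R2 -= 1·R0 → [0,-4,1]
  R2 -= 2·R1 → [0,0,1]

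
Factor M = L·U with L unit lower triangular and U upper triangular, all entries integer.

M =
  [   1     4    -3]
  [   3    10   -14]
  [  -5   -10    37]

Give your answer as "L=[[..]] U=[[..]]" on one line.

L=[[1,0,0],[3,1,0],[-5,-5,1]] U=[[1,4,-3],[0,-2,-5],[0,0,-3]]

  r1 -= 3·r0 → [0,-2,-5]
  r2 -= -5·r0 → [0,10,22]
  r2 -= -5·r1 → [0,0,-3]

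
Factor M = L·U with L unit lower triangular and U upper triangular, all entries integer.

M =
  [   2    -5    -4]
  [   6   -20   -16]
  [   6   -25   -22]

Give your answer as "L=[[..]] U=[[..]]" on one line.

L=[[1,0,0],[3,1,0],[3,2,1]] U=[[2,-5,-4],[0,-5,-4],[0,0,-2]]

  r1 -= 3·r0 → [0,-5,-4]
  r2 -= 3·r0 → [0,-10,-10]
  r2 -= 2·r1 → [0,0,-2]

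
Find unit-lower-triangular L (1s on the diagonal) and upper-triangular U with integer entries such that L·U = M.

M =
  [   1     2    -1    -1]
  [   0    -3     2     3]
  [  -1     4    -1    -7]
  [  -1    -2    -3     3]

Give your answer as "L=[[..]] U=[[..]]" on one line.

L=[[1,0,0,0],[0,1,0,0],[-1,-2,1,0],[-1,0,-2,1]] U=[[1,2,-1,-1],[0,-3,2,3],[0,0,2,-2],[0,0,0,-2]]

  r1 -= 0·r0 → [0,-3,2,3]
  r2 -= -1·r0 → [0,6,-2,-8]
  r3 -= -1·r0 → [0,0,-4,2]
  r2 -= -2·r1 → [0,0,2,-2]
  r3 -= 0·r1 → [0,0,-4,2]
  r3 -= -2·r2 → [0,0,0,-2]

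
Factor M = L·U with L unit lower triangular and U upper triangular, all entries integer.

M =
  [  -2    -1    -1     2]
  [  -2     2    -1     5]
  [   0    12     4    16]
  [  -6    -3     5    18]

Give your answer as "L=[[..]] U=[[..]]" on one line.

L=[[1,0,0,0],[1,1,0,0],[0,4,1,0],[3,0,2,1]] U=[[-2,-1,-1,2],[0,3,0,3],[0,0,4,4],[0,0,0,4]]

  r1 -= 1·r0 → [0,3,0,3]
  r2 -= 0·r0 → [0,12,4,16]
  r3 -= 3·r0 → [0,0,8,12]
  r2 -= 4·r1 → [0,0,4,4]
  r3 -= 0·r1 → [0,0,8,12]
  r3 -= 2·r2 → [0,0,0,4]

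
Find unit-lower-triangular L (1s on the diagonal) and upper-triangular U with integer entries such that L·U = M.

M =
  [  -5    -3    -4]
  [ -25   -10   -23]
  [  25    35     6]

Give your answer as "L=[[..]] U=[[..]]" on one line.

L=[[1,0,0],[5,1,0],[-5,4,1]] U=[[-5,-3,-4],[0,5,-3],[0,0,-2]]

  r1 -= 5·r0 → [0,5,-3]
  r2 -= -5·r0 → [0,20,-14]
  r2 -= 4·r1 → [0,0,-2]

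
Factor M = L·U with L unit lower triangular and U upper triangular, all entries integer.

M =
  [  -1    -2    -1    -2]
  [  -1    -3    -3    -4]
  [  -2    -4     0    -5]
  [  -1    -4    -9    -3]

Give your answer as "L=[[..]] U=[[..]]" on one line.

L=[[1,0,0,0],[1,1,0,0],[2,0,1,0],[1,2,-2,1]] U=[[-1,-2,-1,-2],[0,-1,-2,-2],[0,0,2,-1],[0,0,0,1]]

  r1 -= 1·r0 → [0,-1,-2,-2]
  r2 -= 2·r0 → [0,0,2,-1]
  r3 -= 1·r0 → [0,-2,-8,-1]
  r2 -= 0·r1 → [0,0,2,-1]
  r3 -= 2·r1 → [0,0,-4,3]
  r3 -= -2·r2 → [0,0,0,1]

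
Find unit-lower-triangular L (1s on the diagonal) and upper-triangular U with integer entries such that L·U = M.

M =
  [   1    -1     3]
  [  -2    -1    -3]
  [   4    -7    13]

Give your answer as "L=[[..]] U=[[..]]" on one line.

L=[[1,0,0],[-2,1,0],[4,1,1]] U=[[1,-1,3],[0,-3,3],[0,0,-2]]

  row1 -= -2·row0 → [0,-3,3]
  row2 -= 4·row0 → [0,-3,1]
  row2 -= 1·row1 → [0,0,-2]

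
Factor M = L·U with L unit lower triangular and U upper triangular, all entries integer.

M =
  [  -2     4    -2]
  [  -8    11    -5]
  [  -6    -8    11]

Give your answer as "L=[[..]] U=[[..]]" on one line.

  r1 -= 4·r0 → [0,-5,3]
  r2 -= 3·r0 → [0,-20,17]
  r2 -= 4·r1 → [0,0,5]

L=[[1,0,0],[4,1,0],[3,4,1]] U=[[-2,4,-2],[0,-5,3],[0,0,5]]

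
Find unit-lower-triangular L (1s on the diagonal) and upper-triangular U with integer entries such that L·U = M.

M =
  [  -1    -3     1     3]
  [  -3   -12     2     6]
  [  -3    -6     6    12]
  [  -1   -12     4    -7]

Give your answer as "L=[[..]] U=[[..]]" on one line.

L=[[1,0,0,0],[3,1,0,0],[3,-1,1,0],[1,3,3,1]] U=[[-1,-3,1,3],[0,-3,-1,-3],[0,0,2,0],[0,0,0,-1]]

  R1 -= 3·R0 → [0,-3,-1,-3]
  R2 -= 3·R0 → [0,3,3,3]
  R3 -= 1·R0 → [0,-9,3,-10]
  R2 -= -1·R1 → [0,0,2,0]
  R3 -= 3·R1 → [0,0,6,-1]
  R3 -= 3·R2 → [0,0,0,-1]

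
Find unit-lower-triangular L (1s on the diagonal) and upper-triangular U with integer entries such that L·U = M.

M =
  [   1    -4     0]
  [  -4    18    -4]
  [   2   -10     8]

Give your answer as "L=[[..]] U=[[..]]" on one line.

  row1 -= -4·row0 → [0,2,-4]
  row2 -= 2·row0 → [0,-2,8]
  row2 -= -1·row1 → [0,0,4]

L=[[1,0,0],[-4,1,0],[2,-1,1]] U=[[1,-4,0],[0,2,-4],[0,0,4]]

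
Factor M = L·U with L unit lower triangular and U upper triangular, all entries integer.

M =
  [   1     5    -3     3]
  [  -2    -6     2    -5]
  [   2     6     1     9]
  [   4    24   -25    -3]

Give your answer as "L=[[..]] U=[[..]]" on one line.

L=[[1,0,0,0],[-2,1,0,0],[2,-1,1,0],[4,1,-3,1]] U=[[1,5,-3,3],[0,4,-4,1],[0,0,3,4],[0,0,0,-4]]

  row1 -= -2·row0 → [0,4,-4,1]
  row2 -= 2·row0 → [0,-4,7,3]
  row3 -= 4·row0 → [0,4,-13,-15]
  row2 -= -1·row1 → [0,0,3,4]
  row3 -= 1·row1 → [0,0,-9,-16]
  row3 -= -3·row2 → [0,0,0,-4]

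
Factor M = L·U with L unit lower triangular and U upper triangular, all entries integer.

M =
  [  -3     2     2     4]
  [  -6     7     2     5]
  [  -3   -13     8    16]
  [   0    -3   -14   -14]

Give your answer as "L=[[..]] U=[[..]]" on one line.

  row1 -= 2·row0 → [0,3,-2,-3]
  row2 -= 1·row0 → [0,-15,6,12]
  row3 -= 0·row0 → [0,-3,-14,-14]
  row2 -= -5·row1 → [0,0,-4,-3]
  row3 -= -1·row1 → [0,0,-16,-17]
  row3 -= 4·row2 → [0,0,0,-5]

L=[[1,0,0,0],[2,1,0,0],[1,-5,1,0],[0,-1,4,1]] U=[[-3,2,2,4],[0,3,-2,-3],[0,0,-4,-3],[0,0,0,-5]]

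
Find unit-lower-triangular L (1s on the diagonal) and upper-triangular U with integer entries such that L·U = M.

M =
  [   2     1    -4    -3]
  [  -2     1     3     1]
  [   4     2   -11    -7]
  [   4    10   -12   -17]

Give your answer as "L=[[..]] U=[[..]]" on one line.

L=[[1,0,0,0],[-1,1,0,0],[2,0,1,0],[2,4,0,1]] U=[[2,1,-4,-3],[0,2,-1,-2],[0,0,-3,-1],[0,0,0,-3]]

  R1 -= -1·R0 → [0,2,-1,-2]
  R2 -= 2·R0 → [0,0,-3,-1]
  R3 -= 2·R0 → [0,8,-4,-11]
  R2 -= 0·R1 → [0,0,-3,-1]
  R3 -= 4·R1 → [0,0,0,-3]
  R3 -= 0·R2 → [0,0,0,-3]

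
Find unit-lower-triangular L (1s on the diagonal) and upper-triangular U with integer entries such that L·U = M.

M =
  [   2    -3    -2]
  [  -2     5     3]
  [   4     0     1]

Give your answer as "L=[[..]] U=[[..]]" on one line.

  row1 -= -1·row0 → [0,2,1]
  row2 -= 2·row0 → [0,6,5]
  row2 -= 3·row1 → [0,0,2]

L=[[1,0,0],[-1,1,0],[2,3,1]] U=[[2,-3,-2],[0,2,1],[0,0,2]]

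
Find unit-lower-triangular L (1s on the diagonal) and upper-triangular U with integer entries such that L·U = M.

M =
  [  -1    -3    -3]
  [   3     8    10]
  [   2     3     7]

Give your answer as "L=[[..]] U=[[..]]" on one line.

L=[[1,0,0],[-3,1,0],[-2,3,1]] U=[[-1,-3,-3],[0,-1,1],[0,0,-2]]

  R1 -= -3·R0 → [0,-1,1]
  R2 -= -2·R0 → [0,-3,1]
  R2 -= 3·R1 → [0,0,-2]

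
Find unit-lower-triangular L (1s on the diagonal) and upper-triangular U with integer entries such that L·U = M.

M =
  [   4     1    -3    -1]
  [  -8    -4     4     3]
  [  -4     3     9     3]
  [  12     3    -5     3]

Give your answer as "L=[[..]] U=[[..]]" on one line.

L=[[1,0,0,0],[-2,1,0,0],[-1,-2,1,0],[3,0,2,1]] U=[[4,1,-3,-1],[0,-2,-2,1],[0,0,2,4],[0,0,0,-2]]

  r1 -= -2·r0 → [0,-2,-2,1]
  r2 -= -1·r0 → [0,4,6,2]
  r3 -= 3·r0 → [0,0,4,6]
  r2 -= -2·r1 → [0,0,2,4]
  r3 -= 0·r1 → [0,0,4,6]
  r3 -= 2·r2 → [0,0,0,-2]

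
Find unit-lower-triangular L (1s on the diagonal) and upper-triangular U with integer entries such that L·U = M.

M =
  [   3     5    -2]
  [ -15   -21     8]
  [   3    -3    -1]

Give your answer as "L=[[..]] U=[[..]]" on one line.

L=[[1,0,0],[-5,1,0],[1,-2,1]] U=[[3,5,-2],[0,4,-2],[0,0,-3]]

  row1 -= -5·row0 → [0,4,-2]
  row2 -= 1·row0 → [0,-8,1]
  row2 -= -2·row1 → [0,0,-3]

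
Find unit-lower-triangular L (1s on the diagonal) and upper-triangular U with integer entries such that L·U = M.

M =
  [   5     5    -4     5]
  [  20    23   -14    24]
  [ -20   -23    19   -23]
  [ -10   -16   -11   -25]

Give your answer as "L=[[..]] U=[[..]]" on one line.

  row1 -= 4·row0 → [0,3,2,4]
  row2 -= -4·row0 → [0,-3,3,-3]
  row3 -= -2·row0 → [0,-6,-19,-15]
  row2 -= -1·row1 → [0,0,5,1]
  row3 -= -2·row1 → [0,0,-15,-7]
  row3 -= -3·row2 → [0,0,0,-4]

L=[[1,0,0,0],[4,1,0,0],[-4,-1,1,0],[-2,-2,-3,1]] U=[[5,5,-4,5],[0,3,2,4],[0,0,5,1],[0,0,0,-4]]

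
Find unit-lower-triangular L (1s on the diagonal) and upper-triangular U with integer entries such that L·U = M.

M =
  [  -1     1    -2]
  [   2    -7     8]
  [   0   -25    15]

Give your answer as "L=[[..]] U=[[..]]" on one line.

L=[[1,0,0],[-2,1,0],[0,5,1]] U=[[-1,1,-2],[0,-5,4],[0,0,-5]]

  row1 -= -2·row0 → [0,-5,4]
  row2 -= 0·row0 → [0,-25,15]
  row2 -= 5·row1 → [0,0,-5]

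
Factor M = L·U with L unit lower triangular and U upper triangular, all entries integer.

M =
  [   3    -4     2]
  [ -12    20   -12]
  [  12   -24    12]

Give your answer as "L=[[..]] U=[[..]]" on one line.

L=[[1,0,0],[-4,1,0],[4,-2,1]] U=[[3,-4,2],[0,4,-4],[0,0,-4]]

  row1 -= -4·row0 → [0,4,-4]
  row2 -= 4·row0 → [0,-8,4]
  row2 -= -2·row1 → [0,0,-4]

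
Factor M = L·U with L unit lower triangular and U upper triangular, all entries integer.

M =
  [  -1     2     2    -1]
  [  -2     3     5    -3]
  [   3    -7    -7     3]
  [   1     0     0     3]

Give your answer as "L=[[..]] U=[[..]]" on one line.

L=[[1,0,0,0],[2,1,0,0],[-3,1,1,0],[-1,-2,-2,1]] U=[[-1,2,2,-1],[0,-1,1,-1],[0,0,-2,1],[0,0,0,2]]

  row1 -= 2·row0 → [0,-1,1,-1]
  row2 -= -3·row0 → [0,-1,-1,0]
  row3 -= -1·row0 → [0,2,2,2]
  row2 -= 1·row1 → [0,0,-2,1]
  row3 -= -2·row1 → [0,0,4,0]
  row3 -= -2·row2 → [0,0,0,2]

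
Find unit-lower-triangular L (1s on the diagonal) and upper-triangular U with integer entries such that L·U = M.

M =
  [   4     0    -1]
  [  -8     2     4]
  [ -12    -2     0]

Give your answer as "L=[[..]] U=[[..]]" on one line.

  row1 -= -2·row0 → [0,2,2]
  row2 -= -3·row0 → [0,-2,-3]
  row2 -= -1·row1 → [0,0,-1]

L=[[1,0,0],[-2,1,0],[-3,-1,1]] U=[[4,0,-1],[0,2,2],[0,0,-1]]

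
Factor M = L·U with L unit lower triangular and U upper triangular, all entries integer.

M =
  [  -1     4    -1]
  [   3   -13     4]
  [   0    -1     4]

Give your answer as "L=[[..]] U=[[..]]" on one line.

L=[[1,0,0],[-3,1,0],[0,1,1]] U=[[-1,4,-1],[0,-1,1],[0,0,3]]

  row1 -= -3·row0 → [0,-1,1]
  row2 -= 0·row0 → [0,-1,4]
  row2 -= 1·row1 → [0,0,3]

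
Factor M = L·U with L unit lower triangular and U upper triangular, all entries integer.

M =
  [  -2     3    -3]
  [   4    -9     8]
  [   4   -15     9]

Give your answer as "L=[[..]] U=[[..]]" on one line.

L=[[1,0,0],[-2,1,0],[-2,3,1]] U=[[-2,3,-3],[0,-3,2],[0,0,-3]]

  R1 -= -2·R0 → [0,-3,2]
  R2 -= -2·R0 → [0,-9,3]
  R2 -= 3·R1 → [0,0,-3]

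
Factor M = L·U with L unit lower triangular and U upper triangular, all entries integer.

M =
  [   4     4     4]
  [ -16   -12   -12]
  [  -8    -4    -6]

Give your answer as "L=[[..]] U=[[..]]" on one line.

  r1 -= -4·r0 → [0,4,4]
  r2 -= -2·r0 → [0,4,2]
  r2 -= 1·r1 → [0,0,-2]

L=[[1,0,0],[-4,1,0],[-2,1,1]] U=[[4,4,4],[0,4,4],[0,0,-2]]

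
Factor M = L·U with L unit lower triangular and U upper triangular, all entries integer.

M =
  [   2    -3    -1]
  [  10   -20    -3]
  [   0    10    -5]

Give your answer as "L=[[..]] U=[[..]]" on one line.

L=[[1,0,0],[5,1,0],[0,-2,1]] U=[[2,-3,-1],[0,-5,2],[0,0,-1]]

  row1 -= 5·row0 → [0,-5,2]
  row2 -= 0·row0 → [0,10,-5]
  row2 -= -2·row1 → [0,0,-1]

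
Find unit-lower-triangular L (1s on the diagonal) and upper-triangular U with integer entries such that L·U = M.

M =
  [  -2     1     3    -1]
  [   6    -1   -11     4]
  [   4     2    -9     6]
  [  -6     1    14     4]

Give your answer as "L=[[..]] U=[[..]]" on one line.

L=[[1,0,0,0],[-3,1,0,0],[-2,2,1,0],[3,-1,3,1]] U=[[-2,1,3,-1],[0,2,-2,1],[0,0,1,2],[0,0,0,2]]

  row1 -= -3·row0 → [0,2,-2,1]
  row2 -= -2·row0 → [0,4,-3,4]
  row3 -= 3·row0 → [0,-2,5,7]
  row2 -= 2·row1 → [0,0,1,2]
  row3 -= -1·row1 → [0,0,3,8]
  row3 -= 3·row2 → [0,0,0,2]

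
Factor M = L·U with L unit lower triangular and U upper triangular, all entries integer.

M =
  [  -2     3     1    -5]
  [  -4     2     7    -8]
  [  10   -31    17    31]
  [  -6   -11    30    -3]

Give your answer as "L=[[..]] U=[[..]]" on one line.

  row1 -= 2·row0 → [0,-4,5,2]
  row2 -= -5·row0 → [0,-16,22,6]
  row3 -= 3·row0 → [0,-20,27,12]
  row2 -= 4·row1 → [0,0,2,-2]
  row3 -= 5·row1 → [0,0,2,2]
  row3 -= 1·row2 → [0,0,0,4]

L=[[1,0,0,0],[2,1,0,0],[-5,4,1,0],[3,5,1,1]] U=[[-2,3,1,-5],[0,-4,5,2],[0,0,2,-2],[0,0,0,4]]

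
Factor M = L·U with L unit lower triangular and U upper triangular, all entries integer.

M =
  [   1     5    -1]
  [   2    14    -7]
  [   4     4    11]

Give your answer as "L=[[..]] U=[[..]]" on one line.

  row1 -= 2·row0 → [0,4,-5]
  row2 -= 4·row0 → [0,-16,15]
  row2 -= -4·row1 → [0,0,-5]

L=[[1,0,0],[2,1,0],[4,-4,1]] U=[[1,5,-1],[0,4,-5],[0,0,-5]]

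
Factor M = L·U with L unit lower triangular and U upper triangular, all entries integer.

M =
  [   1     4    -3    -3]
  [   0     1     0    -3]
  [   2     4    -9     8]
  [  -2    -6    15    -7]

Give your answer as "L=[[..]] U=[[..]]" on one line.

  R1 -= 0·R0 → [0,1,0,-3]
  R2 -= 2·R0 → [0,-4,-3,14]
  R3 -= -2·R0 → [0,2,9,-13]
  R2 -= -4·R1 → [0,0,-3,2]
  R3 -= 2·R1 → [0,0,9,-7]
  R3 -= -3·R2 → [0,0,0,-1]

L=[[1,0,0,0],[0,1,0,0],[2,-4,1,0],[-2,2,-3,1]] U=[[1,4,-3,-3],[0,1,0,-3],[0,0,-3,2],[0,0,0,-1]]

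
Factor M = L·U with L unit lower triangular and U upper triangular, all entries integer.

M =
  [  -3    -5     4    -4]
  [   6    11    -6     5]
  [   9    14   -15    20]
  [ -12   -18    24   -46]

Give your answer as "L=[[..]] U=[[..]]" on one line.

  R1 -= -2·R0 → [0,1,2,-3]
  R2 -= -3·R0 → [0,-1,-3,8]
  R3 -= 4·R0 → [0,2,8,-30]
  R2 -= -1·R1 → [0,0,-1,5]
  R3 -= 2·R1 → [0,0,4,-24]
  R3 -= -4·R2 → [0,0,0,-4]

L=[[1,0,0,0],[-2,1,0,0],[-3,-1,1,0],[4,2,-4,1]] U=[[-3,-5,4,-4],[0,1,2,-3],[0,0,-1,5],[0,0,0,-4]]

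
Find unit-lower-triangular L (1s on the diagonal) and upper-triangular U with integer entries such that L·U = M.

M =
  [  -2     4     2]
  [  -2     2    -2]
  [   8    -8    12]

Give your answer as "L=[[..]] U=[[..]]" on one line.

  r1 -= 1·r0 → [0,-2,-4]
  r2 -= -4·r0 → [0,8,20]
  r2 -= -4·r1 → [0,0,4]

L=[[1,0,0],[1,1,0],[-4,-4,1]] U=[[-2,4,2],[0,-2,-4],[0,0,4]]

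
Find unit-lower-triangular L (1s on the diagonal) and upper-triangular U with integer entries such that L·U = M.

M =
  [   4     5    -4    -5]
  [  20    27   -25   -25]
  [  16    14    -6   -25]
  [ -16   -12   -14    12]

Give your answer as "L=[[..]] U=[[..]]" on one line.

L=[[1,0,0,0],[5,1,0,0],[4,-3,1,0],[-4,4,2,1]] U=[[4,5,-4,-5],[0,2,-5,0],[0,0,-5,-5],[0,0,0,2]]

  R1 -= 5·R0 → [0,2,-5,0]
  R2 -= 4·R0 → [0,-6,10,-5]
  R3 -= -4·R0 → [0,8,-30,-8]
  R2 -= -3·R1 → [0,0,-5,-5]
  R3 -= 4·R1 → [0,0,-10,-8]
  R3 -= 2·R2 → [0,0,0,2]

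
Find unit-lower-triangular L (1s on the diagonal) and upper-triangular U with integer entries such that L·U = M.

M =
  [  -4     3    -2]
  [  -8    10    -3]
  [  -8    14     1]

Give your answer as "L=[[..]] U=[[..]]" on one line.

L=[[1,0,0],[2,1,0],[2,2,1]] U=[[-4,3,-2],[0,4,1],[0,0,3]]

  row1 -= 2·row0 → [0,4,1]
  row2 -= 2·row0 → [0,8,5]
  row2 -= 2·row1 → [0,0,3]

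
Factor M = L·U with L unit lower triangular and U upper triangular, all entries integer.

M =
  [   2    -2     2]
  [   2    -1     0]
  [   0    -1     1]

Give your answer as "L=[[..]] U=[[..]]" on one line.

  row1 -= 1·row0 → [0,1,-2]
  row2 -= 0·row0 → [0,-1,1]
  row2 -= -1·row1 → [0,0,-1]

L=[[1,0,0],[1,1,0],[0,-1,1]] U=[[2,-2,2],[0,1,-2],[0,0,-1]]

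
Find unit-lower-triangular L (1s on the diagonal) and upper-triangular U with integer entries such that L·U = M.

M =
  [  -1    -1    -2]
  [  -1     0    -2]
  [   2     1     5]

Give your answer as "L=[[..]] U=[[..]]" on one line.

L=[[1,0,0],[1,1,0],[-2,-1,1]] U=[[-1,-1,-2],[0,1,0],[0,0,1]]

  r1 -= 1·r0 → [0,1,0]
  r2 -= -2·r0 → [0,-1,1]
  r2 -= -1·r1 → [0,0,1]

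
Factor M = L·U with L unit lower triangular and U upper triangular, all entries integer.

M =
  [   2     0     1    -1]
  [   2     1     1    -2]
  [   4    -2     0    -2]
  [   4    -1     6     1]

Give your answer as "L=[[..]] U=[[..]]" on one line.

  row1 -= 1·row0 → [0,1,0,-1]
  row2 -= 2·row0 → [0,-2,-2,0]
  row3 -= 2·row0 → [0,-1,4,3]
  row2 -= -2·row1 → [0,0,-2,-2]
  row3 -= -1·row1 → [0,0,4,2]
  row3 -= -2·row2 → [0,0,0,-2]

L=[[1,0,0,0],[1,1,0,0],[2,-2,1,0],[2,-1,-2,1]] U=[[2,0,1,-1],[0,1,0,-1],[0,0,-2,-2],[0,0,0,-2]]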